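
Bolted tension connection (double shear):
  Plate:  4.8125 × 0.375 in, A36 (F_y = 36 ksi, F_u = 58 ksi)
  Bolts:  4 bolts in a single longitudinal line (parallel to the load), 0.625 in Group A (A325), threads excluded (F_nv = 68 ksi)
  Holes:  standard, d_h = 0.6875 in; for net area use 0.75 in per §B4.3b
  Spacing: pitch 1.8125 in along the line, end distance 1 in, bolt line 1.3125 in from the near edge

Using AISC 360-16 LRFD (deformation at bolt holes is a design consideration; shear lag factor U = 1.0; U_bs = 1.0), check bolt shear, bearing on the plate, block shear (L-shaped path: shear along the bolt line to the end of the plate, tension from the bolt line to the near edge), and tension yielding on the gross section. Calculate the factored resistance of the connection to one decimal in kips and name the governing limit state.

Bolt shear: A_b = π(0.625)²/4 = 0.3068 in². φR_n = 0.75 × 68 × 0.3068 × 4 × 2 = 125.2 kips.
Bearing (0.375 in plate, F_u = 58 ksi): end bolts L_c = 1 − 0.6875/2 = 0.65625, R_n = min(1.2×0.65625×0.375×58, 2.4×0.625×0.375×58) = 17.128 kips/bolt; interior L_c = 1.8125 − 0.6875 = 1.125, R_n = 29.363 kips/bolt. φR_n = 0.75 × (1×17.128 + 3×29.363) = 78.9 kips.
Block shear: shear path 1×[1+3×1.8125] = 1×6.4375 in, A_gv = 2.4141, A_nv = 1×(6.4375 − 3.5×0.75)×0.375 = 1.4297 in²; tension to near edge: (1.3125 − 0.5×0.75)×0.375 = 0.35156 in². R_n = min(0.6×58×1.4297, 0.6×36×2.4141) + 1.0×58×0.35156 = min(49.754, 52.145) + 20.39 = 70.144 kips. φR_n = 0.75 × 70.144 = 52.6 kips.
Tension yield (gross): A_g = 4.8125×0.375 = 1.8047 in². φR_n = 0.90 × 36 × 1.8047 = 58.5 kips.
Governing: min(125.2, 78.9, 52.6, 58.5) = 52.6 kips → block shear.

52.6 kips (block shear governs)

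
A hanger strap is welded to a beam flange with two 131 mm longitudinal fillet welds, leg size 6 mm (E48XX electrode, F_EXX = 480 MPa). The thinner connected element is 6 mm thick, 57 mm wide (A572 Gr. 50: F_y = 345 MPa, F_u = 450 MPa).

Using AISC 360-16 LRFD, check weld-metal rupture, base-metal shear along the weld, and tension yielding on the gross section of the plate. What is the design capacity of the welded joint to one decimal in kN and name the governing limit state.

Weld metal: throat = 0.707×6 = 4.242 mm, L = 2×131 = 262 mm. φR_n = 0.75 × 0.6 × 480 × 4.242 × 262 = 240.1 kN.
Base metal shear (6 mm plate): yield φR_n = 1.0×0.6×345×6×262 = 325.4 kN; rupture φR_n = 0.75×0.6×450×6×262 = 318.3 kN; take 318.3 kN (rupture).
Tension yield (gross): A_g = 57×6 = 342 mm². φR_n = 0.90 × 345 × 342 = 106.2 kN.
Governing: min(240.1, 318.3, 106.2) = 106.2 kN → gross-section yield.

106.2 kN (gross-section yield governs)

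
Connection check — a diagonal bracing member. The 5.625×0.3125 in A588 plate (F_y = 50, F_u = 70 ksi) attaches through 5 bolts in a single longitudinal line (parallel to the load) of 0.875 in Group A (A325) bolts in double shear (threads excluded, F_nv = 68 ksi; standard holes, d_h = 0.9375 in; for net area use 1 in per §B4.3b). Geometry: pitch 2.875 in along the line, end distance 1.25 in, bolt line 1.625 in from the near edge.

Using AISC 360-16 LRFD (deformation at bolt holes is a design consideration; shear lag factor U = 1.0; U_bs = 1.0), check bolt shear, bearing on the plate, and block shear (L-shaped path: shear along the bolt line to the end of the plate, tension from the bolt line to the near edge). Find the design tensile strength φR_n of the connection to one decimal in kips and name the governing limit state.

99.7 kips (block shear governs)

Bolt shear: A_b = π(0.875)²/4 = 0.60132 in². φR_n = 0.75 × 68 × 0.60132 × 5 × 2 = 306.7 kips.
Bearing (0.3125 in plate, F_u = 70 ksi): end bolts L_c = 1.25 − 0.9375/2 = 0.78125, R_n = min(1.2×0.78125×0.3125×70, 2.4×0.875×0.3125×70) = 20.508 kips/bolt; interior L_c = 2.875 − 0.9375 = 1.9375, R_n = 45.938 kips/bolt. φR_n = 0.75 × (1×20.508 + 4×45.938) = 153.2 kips.
Block shear: shear path 1×[1.25+4×2.875] = 1×12.75 in, A_gv = 3.9844, A_nv = 1×(12.75 − 4.5×1)×0.3125 = 2.5781 in²; tension to near edge: (1.625 − 0.5×1)×0.3125 = 0.35156 in². R_n = min(0.6×70×2.5781, 0.6×50×3.9844) + 1.0×70×0.35156 = min(108.28, 119.53) + 24.609 = 132.89 kips. φR_n = 0.75 × 132.89 = 99.7 kips.
Governing: min(306.7, 153.2, 99.7) = 99.7 kips → block shear.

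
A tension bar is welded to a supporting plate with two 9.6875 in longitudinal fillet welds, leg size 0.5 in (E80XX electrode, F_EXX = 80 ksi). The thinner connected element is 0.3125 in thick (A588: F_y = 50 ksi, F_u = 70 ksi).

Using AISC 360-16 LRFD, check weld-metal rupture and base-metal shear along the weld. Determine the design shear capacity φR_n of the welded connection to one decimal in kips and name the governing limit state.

Weld metal: throat = 0.707×0.5 = 0.3535 in, L = 2×9.6875 = 19.375 in. φR_n = 0.75 × 0.6 × 80 × 0.3535 × 19.375 = 246.6 kips.
Base metal shear (0.3125 in plate): yield φR_n = 1.0×0.6×50×0.3125×19.375 = 181.6 kips; rupture φR_n = 0.75×0.6×70×0.3125×19.375 = 190.7 kips; take 181.6 kips (yield).
Governing: min(246.6, 181.6) = 181.6 kips → base-metal shear.

181.6 kips (base-metal shear governs)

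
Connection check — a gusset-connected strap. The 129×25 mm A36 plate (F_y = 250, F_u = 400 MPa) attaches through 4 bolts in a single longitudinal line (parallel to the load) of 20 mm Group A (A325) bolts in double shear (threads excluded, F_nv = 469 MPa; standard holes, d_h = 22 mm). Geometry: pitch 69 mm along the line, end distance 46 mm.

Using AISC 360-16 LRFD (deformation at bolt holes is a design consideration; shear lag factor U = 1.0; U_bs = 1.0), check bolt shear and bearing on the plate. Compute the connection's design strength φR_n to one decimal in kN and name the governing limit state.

884.0 kN (bolt shear governs)

Bolt shear: A_b = π(20)²/4 = 314.16 mm². φR_n = 0.75 × 469 × 314.16 × 4 × 2 = 884.0 kN.
Bearing (25 mm plate, F_u = 400 MPa): end bolts L_c = 46 − 22/2 = 35, R_n = min(1.2×35×25×400, 2.4×20×25×400) = 420 kN/bolt; interior L_c = 69 − 22 = 47, R_n = 480 kN/bolt. φR_n = 0.75 × (1×420 + 3×480) = 1395.0 kN.
Governing: min(884.0, 1395.0) = 884.0 kN → bolt shear.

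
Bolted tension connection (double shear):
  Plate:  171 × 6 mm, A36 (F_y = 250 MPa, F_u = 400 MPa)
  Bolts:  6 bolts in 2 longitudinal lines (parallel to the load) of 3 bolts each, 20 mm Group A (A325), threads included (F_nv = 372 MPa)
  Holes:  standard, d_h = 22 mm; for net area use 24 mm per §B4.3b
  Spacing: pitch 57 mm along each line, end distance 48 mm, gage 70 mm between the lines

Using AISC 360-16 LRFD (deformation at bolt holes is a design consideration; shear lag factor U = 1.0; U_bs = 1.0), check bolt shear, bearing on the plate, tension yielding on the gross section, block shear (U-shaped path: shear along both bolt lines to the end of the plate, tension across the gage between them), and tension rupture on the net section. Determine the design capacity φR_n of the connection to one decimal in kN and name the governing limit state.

221.4 kN (net-section rupture governs)

Bolt shear: A_b = π(20)²/4 = 314.16 mm². φR_n = 0.75 × 372 × 314.16 × 6 × 2 = 1051.8 kN.
Bearing (6 mm plate, F_u = 400 MPa): end bolts L_c = 48 − 22/2 = 37, R_n = min(1.2×37×6×400, 2.4×20×6×400) = 106.56 kN/bolt; interior L_c = 57 − 22 = 35, R_n = 100.8 kN/bolt. φR_n = 0.75 × (2×106.56 + 4×100.8) = 462.2 kN.
Tension yield (gross): A_g = 171×6 = 1026 mm². φR_n = 0.90 × 250 × 1026 = 230.9 kN.
Block shear: shear path 2×[48+2×57] = 2×162 mm, A_gv = 1944, A_nv = 2×(162 − 2.5×24)×6 = 1224 mm²; tension across gage: (70 − 1×24)×6 = 276 mm². R_n = min(0.6×400×1224, 0.6×250×1944) + 1.0×400×276 = min(293.76, 291.6) + 110.4 = 402 kN. φR_n = 0.75 × 402 = 301.5 kN.
Tension rupture (net): A_n = (171 − 2×24)×6 = 738 mm² (U = 1.0, A_e = A_n). φR_n = 0.75 × 400 × 738 = 221.4 kN.
Governing: min(1051.8, 462.2, 230.9, 301.5, 221.4) = 221.4 kN → net-section rupture.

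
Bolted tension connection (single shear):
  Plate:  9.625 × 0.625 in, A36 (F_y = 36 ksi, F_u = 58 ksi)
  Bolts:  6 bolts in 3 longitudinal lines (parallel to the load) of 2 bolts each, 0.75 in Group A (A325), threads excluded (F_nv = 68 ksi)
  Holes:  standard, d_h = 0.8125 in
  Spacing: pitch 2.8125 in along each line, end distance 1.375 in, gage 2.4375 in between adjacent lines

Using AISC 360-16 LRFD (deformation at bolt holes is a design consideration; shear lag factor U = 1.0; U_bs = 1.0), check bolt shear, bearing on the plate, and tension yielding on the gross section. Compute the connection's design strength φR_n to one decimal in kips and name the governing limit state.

135.2 kips (bolt shear governs)

Bolt shear: A_b = π(0.75)²/4 = 0.44179 in². φR_n = 0.75 × 68 × 0.44179 × 6 × 1 = 135.2 kips.
Bearing (0.625 in plate, F_u = 58 ksi): end bolts L_c = 1.375 − 0.8125/2 = 0.96875, R_n = min(1.2×0.96875×0.625×58, 2.4×0.75×0.625×58) = 42.141 kips/bolt; interior L_c = 2.8125 − 0.8125 = 2, R_n = 65.25 kips/bolt. φR_n = 0.75 × (3×42.141 + 3×65.25) = 241.6 kips.
Tension yield (gross): A_g = 9.625×0.625 = 6.0156 in². φR_n = 0.90 × 36 × 6.0156 = 194.9 kips.
Governing: min(135.2, 241.6, 194.9) = 135.2 kips → bolt shear.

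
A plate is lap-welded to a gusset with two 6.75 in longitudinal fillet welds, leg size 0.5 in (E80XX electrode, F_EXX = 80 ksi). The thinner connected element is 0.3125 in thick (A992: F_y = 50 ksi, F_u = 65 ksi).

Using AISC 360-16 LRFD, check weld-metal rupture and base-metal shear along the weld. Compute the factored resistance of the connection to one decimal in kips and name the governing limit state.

123.4 kips (base-metal shear governs)

Weld metal: throat = 0.707×0.5 = 0.3535 in, L = 2×6.75 = 13.5 in. φR_n = 0.75 × 0.6 × 80 × 0.3535 × 13.5 = 171.8 kips.
Base metal shear (0.3125 in plate): yield φR_n = 1.0×0.6×50×0.3125×13.5 = 126.6 kips; rupture φR_n = 0.75×0.6×65×0.3125×13.5 = 123.4 kips; take 123.4 kips (rupture).
Governing: min(171.8, 123.4) = 123.4 kips → base-metal shear.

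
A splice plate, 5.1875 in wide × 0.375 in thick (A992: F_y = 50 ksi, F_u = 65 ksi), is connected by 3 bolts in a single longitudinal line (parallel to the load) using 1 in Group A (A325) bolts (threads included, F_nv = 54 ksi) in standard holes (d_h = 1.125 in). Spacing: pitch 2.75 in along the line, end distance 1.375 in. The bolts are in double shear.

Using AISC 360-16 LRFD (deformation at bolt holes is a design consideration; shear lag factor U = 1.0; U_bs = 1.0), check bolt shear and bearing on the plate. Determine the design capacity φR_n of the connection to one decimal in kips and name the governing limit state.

Bolt shear: A_b = π(1)²/4 = 0.7854 in². φR_n = 0.75 × 54 × 0.7854 × 3 × 2 = 190.9 kips.
Bearing (0.375 in plate, F_u = 65 ksi): end bolts L_c = 1.375 − 1.125/2 = 0.8125, R_n = min(1.2×0.8125×0.375×65, 2.4×1×0.375×65) = 23.766 kips/bolt; interior L_c = 2.75 − 1.125 = 1.625, R_n = 47.531 kips/bolt. φR_n = 0.75 × (1×23.766 + 2×47.531) = 89.1 kips.
Governing: min(190.9, 89.1) = 89.1 kips → bearing.

89.1 kips (bearing governs)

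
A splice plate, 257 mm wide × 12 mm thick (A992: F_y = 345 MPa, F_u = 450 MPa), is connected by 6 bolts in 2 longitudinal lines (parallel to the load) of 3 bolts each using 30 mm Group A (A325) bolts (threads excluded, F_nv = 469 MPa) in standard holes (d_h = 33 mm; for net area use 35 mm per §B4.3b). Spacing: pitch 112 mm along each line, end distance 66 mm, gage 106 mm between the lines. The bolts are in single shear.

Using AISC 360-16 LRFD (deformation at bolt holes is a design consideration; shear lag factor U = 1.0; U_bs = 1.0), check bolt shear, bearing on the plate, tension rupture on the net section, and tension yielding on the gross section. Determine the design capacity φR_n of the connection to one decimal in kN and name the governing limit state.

Bolt shear: A_b = π(30)²/4 = 706.86 mm². φR_n = 0.75 × 469 × 706.86 × 6 × 1 = 1491.8 kN.
Bearing (12 mm plate, F_u = 450 MPa): end bolts L_c = 66 − 33/2 = 49.5, R_n = min(1.2×49.5×12×450, 2.4×30×12×450) = 320.76 kN/bolt; interior L_c = 112 − 33 = 79, R_n = 388.8 kN/bolt. φR_n = 0.75 × (2×320.76 + 4×388.8) = 1647.5 kN.
Tension rupture (net): A_n = (257 − 2×35)×12 = 2244 mm² (U = 1.0, A_e = A_n). φR_n = 0.75 × 450 × 2244 = 757.4 kN.
Tension yield (gross): A_g = 257×12 = 3084 mm². φR_n = 0.90 × 345 × 3084 = 957.6 kN.
Governing: min(1491.8, 1647.5, 757.4, 957.6) = 757.4 kN → net-section rupture.

757.4 kN (net-section rupture governs)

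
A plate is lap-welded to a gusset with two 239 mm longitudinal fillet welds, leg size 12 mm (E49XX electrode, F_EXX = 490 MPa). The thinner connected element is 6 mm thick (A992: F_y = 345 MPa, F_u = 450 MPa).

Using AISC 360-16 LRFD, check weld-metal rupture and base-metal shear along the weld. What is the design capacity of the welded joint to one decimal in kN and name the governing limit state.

Weld metal: throat = 0.707×12 = 8.484 mm, L = 2×239 = 478 mm. φR_n = 0.75 × 0.6 × 490 × 8.484 × 478 = 894.2 kN.
Base metal shear (6 mm plate): yield φR_n = 1.0×0.6×345×6×478 = 593.7 kN; rupture φR_n = 0.75×0.6×450×6×478 = 580.8 kN; take 580.8 kN (rupture).
Governing: min(894.2, 580.8) = 580.8 kN → base-metal shear.

580.8 kN (base-metal shear governs)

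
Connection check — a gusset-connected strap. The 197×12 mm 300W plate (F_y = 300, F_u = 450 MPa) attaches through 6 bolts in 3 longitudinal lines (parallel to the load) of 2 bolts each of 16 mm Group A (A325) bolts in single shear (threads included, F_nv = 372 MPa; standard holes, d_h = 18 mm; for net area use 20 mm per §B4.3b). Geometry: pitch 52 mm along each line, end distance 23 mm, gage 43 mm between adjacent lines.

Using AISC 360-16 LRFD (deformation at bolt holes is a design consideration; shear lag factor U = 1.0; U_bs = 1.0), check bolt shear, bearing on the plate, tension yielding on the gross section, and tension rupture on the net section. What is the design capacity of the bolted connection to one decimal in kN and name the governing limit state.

Bolt shear: A_b = π(16)²/4 = 201.06 mm². φR_n = 0.75 × 372 × 201.06 × 6 × 1 = 336.6 kN.
Bearing (12 mm plate, F_u = 450 MPa): end bolts L_c = 23 − 18/2 = 14, R_n = min(1.2×14×12×450, 2.4×16×12×450) = 90.72 kN/bolt; interior L_c = 52 − 18 = 34, R_n = 207.36 kN/bolt. φR_n = 0.75 × (3×90.72 + 3×207.36) = 670.7 kN.
Tension yield (gross): A_g = 197×12 = 2364 mm². φR_n = 0.90 × 300 × 2364 = 638.3 kN.
Tension rupture (net): A_n = (197 − 3×20)×12 = 1644 mm² (U = 1.0, A_e = A_n). φR_n = 0.75 × 450 × 1644 = 554.9 kN.
Governing: min(336.6, 670.7, 638.3, 554.9) = 336.6 kN → bolt shear.

336.6 kN (bolt shear governs)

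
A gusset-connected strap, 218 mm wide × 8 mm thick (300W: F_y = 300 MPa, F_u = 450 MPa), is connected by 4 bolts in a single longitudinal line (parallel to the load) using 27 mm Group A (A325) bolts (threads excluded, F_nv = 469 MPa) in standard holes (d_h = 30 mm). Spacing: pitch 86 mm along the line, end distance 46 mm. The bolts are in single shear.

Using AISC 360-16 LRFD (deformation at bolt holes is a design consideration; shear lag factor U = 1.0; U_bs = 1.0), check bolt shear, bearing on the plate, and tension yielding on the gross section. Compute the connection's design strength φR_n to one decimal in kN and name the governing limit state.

Bolt shear: A_b = π(27)²/4 = 572.56 mm². φR_n = 0.75 × 469 × 572.56 × 4 × 1 = 805.6 kN.
Bearing (8 mm plate, F_u = 450 MPa): end bolts L_c = 46 − 30/2 = 31, R_n = min(1.2×31×8×450, 2.4×27×8×450) = 133.92 kN/bolt; interior L_c = 86 − 30 = 56, R_n = 233.28 kN/bolt. φR_n = 0.75 × (1×133.92 + 3×233.28) = 625.3 kN.
Tension yield (gross): A_g = 218×8 = 1744 mm². φR_n = 0.90 × 300 × 1744 = 470.9 kN.
Governing: min(805.6, 625.3, 470.9) = 470.9 kN → gross-section yield.

470.9 kN (gross-section yield governs)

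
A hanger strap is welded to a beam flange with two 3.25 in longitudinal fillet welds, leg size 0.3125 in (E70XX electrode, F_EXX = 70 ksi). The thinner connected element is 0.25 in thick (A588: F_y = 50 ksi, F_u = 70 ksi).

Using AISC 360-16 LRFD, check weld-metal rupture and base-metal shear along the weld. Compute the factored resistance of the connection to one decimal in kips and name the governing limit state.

Weld metal: throat = 0.707×0.3125 = 0.22094 in, L = 2×3.25 = 6.5 in. φR_n = 0.75 × 0.6 × 70 × 0.22094 × 6.5 = 45.2 kips.
Base metal shear (0.25 in plate): yield φR_n = 1.0×0.6×50×0.25×6.5 = 48.8 kips; rupture φR_n = 0.75×0.6×70×0.25×6.5 = 51.2 kips; take 48.8 kips (yield).
Governing: min(45.2, 48.8) = 45.2 kips → weld metal.

45.2 kips (weld metal governs)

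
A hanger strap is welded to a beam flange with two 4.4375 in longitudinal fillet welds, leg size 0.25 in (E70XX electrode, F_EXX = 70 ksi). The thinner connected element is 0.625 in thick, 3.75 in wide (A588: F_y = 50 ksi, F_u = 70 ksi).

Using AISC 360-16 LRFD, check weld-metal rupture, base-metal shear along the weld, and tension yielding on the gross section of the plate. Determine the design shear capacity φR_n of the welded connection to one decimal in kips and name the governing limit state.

Weld metal: throat = 0.707×0.25 = 0.17675 in, L = 2×4.4375 = 8.875 in. φR_n = 0.75 × 0.6 × 70 × 0.17675 × 8.875 = 49.4 kips.
Base metal shear (0.625 in plate): yield φR_n = 1.0×0.6×50×0.625×8.875 = 166.4 kips; rupture φR_n = 0.75×0.6×70×0.625×8.875 = 174.7 kips; take 166.4 kips (yield).
Tension yield (gross): A_g = 3.75×0.625 = 2.3438 in². φR_n = 0.90 × 50 × 2.3438 = 105.5 kips.
Governing: min(49.4, 166.4, 105.5) = 49.4 kips → weld metal.

49.4 kips (weld metal governs)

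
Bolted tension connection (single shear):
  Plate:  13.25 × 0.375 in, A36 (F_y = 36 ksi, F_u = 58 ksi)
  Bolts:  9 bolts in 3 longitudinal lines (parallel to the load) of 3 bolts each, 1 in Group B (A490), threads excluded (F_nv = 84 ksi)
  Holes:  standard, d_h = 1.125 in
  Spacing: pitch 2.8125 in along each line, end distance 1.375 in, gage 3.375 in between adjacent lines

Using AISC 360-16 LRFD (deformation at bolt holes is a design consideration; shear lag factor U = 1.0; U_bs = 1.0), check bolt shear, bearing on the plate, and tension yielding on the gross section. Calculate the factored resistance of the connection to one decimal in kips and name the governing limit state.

Bolt shear: A_b = π(1)²/4 = 0.7854 in². φR_n = 0.75 × 84 × 0.7854 × 9 × 1 = 445.3 kips.
Bearing (0.375 in plate, F_u = 58 ksi): end bolts L_c = 1.375 − 1.125/2 = 0.8125, R_n = min(1.2×0.8125×0.375×58, 2.4×1×0.375×58) = 21.206 kips/bolt; interior L_c = 2.8125 − 1.125 = 1.6875, R_n = 44.044 kips/bolt. φR_n = 0.75 × (3×21.206 + 6×44.044) = 245.9 kips.
Tension yield (gross): A_g = 13.25×0.375 = 4.9688 in². φR_n = 0.90 × 36 × 4.9688 = 161.0 kips.
Governing: min(445.3, 245.9, 161.0) = 161.0 kips → gross-section yield.

161.0 kips (gross-section yield governs)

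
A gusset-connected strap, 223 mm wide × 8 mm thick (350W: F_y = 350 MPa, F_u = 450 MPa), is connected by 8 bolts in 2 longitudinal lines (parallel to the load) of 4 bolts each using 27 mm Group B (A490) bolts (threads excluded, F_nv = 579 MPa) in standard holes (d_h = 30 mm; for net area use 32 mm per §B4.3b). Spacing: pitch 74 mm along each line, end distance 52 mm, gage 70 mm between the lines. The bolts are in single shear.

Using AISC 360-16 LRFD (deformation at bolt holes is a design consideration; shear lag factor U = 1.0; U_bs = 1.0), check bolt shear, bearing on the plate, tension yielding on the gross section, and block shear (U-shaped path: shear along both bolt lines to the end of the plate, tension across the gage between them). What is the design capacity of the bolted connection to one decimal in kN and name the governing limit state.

Bolt shear: A_b = π(27)²/4 = 572.56 mm². φR_n = 0.75 × 579 × 572.56 × 8 × 1 = 1989.1 kN.
Bearing (8 mm plate, F_u = 450 MPa): end bolts L_c = 52 − 30/2 = 37, R_n = min(1.2×37×8×450, 2.4×27×8×450) = 159.84 kN/bolt; interior L_c = 74 − 30 = 44, R_n = 190.08 kN/bolt. φR_n = 0.75 × (2×159.84 + 6×190.08) = 1095.1 kN.
Tension yield (gross): A_g = 223×8 = 1784 mm². φR_n = 0.90 × 350 × 1784 = 562.0 kN.
Block shear: shear path 2×[52+3×74] = 2×274 mm, A_gv = 4384, A_nv = 2×(274 − 3.5×32)×8 = 2592 mm²; tension across gage: (70 − 1×32)×8 = 304 mm². R_n = min(0.6×450×2592, 0.6×350×4384) + 1.0×450×304 = min(699.84, 920.64) + 136.8 = 836.64 kN. φR_n = 0.75 × 836.64 = 627.5 kN.
Governing: min(1989.1, 1095.1, 562.0, 627.5) = 562.0 kN → gross-section yield.

562.0 kN (gross-section yield governs)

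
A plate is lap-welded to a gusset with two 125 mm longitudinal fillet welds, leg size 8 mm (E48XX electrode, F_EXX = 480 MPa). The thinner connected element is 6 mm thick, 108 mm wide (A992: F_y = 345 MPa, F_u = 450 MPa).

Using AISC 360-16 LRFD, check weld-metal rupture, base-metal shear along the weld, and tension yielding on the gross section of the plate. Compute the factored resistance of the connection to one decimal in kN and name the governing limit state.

201.2 kN (gross-section yield governs)

Weld metal: throat = 0.707×8 = 5.656 mm, L = 2×125 = 250 mm. φR_n = 0.75 × 0.6 × 480 × 5.656 × 250 = 305.4 kN.
Base metal shear (6 mm plate): yield φR_n = 1.0×0.6×345×6×250 = 310.5 kN; rupture φR_n = 0.75×0.6×450×6×250 = 303.8 kN; take 303.8 kN (rupture).
Tension yield (gross): A_g = 108×6 = 648 mm². φR_n = 0.90 × 345 × 648 = 201.2 kN.
Governing: min(305.4, 303.8, 201.2) = 201.2 kN → gross-section yield.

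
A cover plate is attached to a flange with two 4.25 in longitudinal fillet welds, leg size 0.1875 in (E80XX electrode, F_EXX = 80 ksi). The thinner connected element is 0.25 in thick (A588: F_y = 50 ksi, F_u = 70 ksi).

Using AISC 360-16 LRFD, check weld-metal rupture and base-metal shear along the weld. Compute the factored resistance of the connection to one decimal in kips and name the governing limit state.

Weld metal: throat = 0.707×0.1875 = 0.13256 in, L = 2×4.25 = 8.5 in. φR_n = 0.75 × 0.6 × 80 × 0.13256 × 8.5 = 40.6 kips.
Base metal shear (0.25 in plate): yield φR_n = 1.0×0.6×50×0.25×8.5 = 63.8 kips; rupture φR_n = 0.75×0.6×70×0.25×8.5 = 66.9 kips; take 63.8 kips (yield).
Governing: min(40.6, 63.8) = 40.6 kips → weld metal.

40.6 kips (weld metal governs)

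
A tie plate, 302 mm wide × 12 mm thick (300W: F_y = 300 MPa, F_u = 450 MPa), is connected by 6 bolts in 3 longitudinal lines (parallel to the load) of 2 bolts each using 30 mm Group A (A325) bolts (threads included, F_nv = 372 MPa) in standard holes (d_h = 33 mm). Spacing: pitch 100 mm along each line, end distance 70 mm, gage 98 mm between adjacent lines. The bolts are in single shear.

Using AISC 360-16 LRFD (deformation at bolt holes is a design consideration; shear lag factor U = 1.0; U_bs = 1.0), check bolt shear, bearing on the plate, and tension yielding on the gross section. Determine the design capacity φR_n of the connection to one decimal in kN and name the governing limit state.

Bolt shear: A_b = π(30)²/4 = 706.86 mm². φR_n = 0.75 × 372 × 706.86 × 6 × 1 = 1183.3 kN.
Bearing (12 mm plate, F_u = 450 MPa): end bolts L_c = 70 − 33/2 = 53.5, R_n = min(1.2×53.5×12×450, 2.4×30×12×450) = 346.68 kN/bolt; interior L_c = 100 − 33 = 67, R_n = 388.8 kN/bolt. φR_n = 0.75 × (3×346.68 + 3×388.8) = 1654.8 kN.
Tension yield (gross): A_g = 302×12 = 3624 mm². φR_n = 0.90 × 300 × 3624 = 978.5 kN.
Governing: min(1183.3, 1654.8, 978.5) = 978.5 kN → gross-section yield.

978.5 kN (gross-section yield governs)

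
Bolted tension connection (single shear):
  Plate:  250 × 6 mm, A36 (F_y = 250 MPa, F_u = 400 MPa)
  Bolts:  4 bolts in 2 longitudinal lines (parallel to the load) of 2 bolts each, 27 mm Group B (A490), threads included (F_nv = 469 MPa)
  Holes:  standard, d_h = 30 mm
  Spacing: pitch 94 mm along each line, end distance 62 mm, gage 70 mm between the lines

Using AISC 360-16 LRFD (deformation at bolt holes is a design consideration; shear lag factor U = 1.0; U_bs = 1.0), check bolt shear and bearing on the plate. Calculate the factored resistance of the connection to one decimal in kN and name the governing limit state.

436.3 kN (bearing governs)

Bolt shear: A_b = π(27)²/4 = 572.56 mm². φR_n = 0.75 × 469 × 572.56 × 4 × 1 = 805.6 kN.
Bearing (6 mm plate, F_u = 400 MPa): end bolts L_c = 62 − 30/2 = 47, R_n = min(1.2×47×6×400, 2.4×27×6×400) = 135.36 kN/bolt; interior L_c = 94 − 30 = 64, R_n = 155.52 kN/bolt. φR_n = 0.75 × (2×135.36 + 2×155.52) = 436.3 kN.
Governing: min(805.6, 436.3) = 436.3 kN → bearing.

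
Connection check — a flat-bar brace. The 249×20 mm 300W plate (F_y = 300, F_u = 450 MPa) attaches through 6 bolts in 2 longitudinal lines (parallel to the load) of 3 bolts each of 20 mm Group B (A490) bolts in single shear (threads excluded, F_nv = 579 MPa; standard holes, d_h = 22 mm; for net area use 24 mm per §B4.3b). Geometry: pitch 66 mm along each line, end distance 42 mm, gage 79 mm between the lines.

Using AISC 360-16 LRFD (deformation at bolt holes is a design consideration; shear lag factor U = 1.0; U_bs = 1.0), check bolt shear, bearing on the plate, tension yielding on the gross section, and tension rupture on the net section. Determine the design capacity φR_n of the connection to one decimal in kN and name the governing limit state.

818.5 kN (bolt shear governs)

Bolt shear: A_b = π(20)²/4 = 314.16 mm². φR_n = 0.75 × 579 × 314.16 × 6 × 1 = 818.5 kN.
Bearing (20 mm plate, F_u = 450 MPa): end bolts L_c = 42 − 22/2 = 31, R_n = min(1.2×31×20×450, 2.4×20×20×450) = 334.8 kN/bolt; interior L_c = 66 − 22 = 44, R_n = 432 kN/bolt. φR_n = 0.75 × (2×334.8 + 4×432) = 1798.2 kN.
Tension yield (gross): A_g = 249×20 = 4980 mm². φR_n = 0.90 × 300 × 4980 = 1344.6 kN.
Tension rupture (net): A_n = (249 − 2×24)×20 = 4020 mm² (U = 1.0, A_e = A_n). φR_n = 0.75 × 450 × 4020 = 1356.8 kN.
Governing: min(818.5, 1798.2, 1344.6, 1356.8) = 818.5 kN → bolt shear.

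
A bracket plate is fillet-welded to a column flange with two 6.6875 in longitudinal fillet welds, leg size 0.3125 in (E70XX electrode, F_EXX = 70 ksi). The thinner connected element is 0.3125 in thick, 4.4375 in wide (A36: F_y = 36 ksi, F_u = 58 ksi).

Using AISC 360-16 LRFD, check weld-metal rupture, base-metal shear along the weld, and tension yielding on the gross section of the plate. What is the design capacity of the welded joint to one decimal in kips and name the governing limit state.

Weld metal: throat = 0.707×0.3125 = 0.22094 in, L = 2×6.6875 = 13.375 in. φR_n = 0.75 × 0.6 × 70 × 0.22094 × 13.375 = 93.1 kips.
Base metal shear (0.3125 in plate): yield φR_n = 1.0×0.6×36×0.3125×13.375 = 90.3 kips; rupture φR_n = 0.75×0.6×58×0.3125×13.375 = 109.1 kips; take 90.3 kips (yield).
Tension yield (gross): A_g = 4.4375×0.3125 = 1.3867 in². φR_n = 0.90 × 36 × 1.3867 = 44.9 kips.
Governing: min(93.1, 90.3, 44.9) = 44.9 kips → gross-section yield.

44.9 kips (gross-section yield governs)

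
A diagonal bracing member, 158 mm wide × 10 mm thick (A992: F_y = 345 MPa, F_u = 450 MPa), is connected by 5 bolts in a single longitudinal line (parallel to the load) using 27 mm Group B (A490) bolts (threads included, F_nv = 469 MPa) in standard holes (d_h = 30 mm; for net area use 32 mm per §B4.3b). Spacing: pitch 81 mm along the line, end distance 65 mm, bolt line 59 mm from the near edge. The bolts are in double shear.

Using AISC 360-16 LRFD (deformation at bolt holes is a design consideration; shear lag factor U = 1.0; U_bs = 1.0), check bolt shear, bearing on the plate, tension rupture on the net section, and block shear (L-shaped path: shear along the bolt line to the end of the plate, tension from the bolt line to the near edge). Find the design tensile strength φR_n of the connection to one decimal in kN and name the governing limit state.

425.3 kN (net-section rupture governs)

Bolt shear: A_b = π(27)²/4 = 572.56 mm². φR_n = 0.75 × 469 × 572.56 × 5 × 2 = 2014.0 kN.
Bearing (10 mm plate, F_u = 450 MPa): end bolts L_c = 65 − 30/2 = 50, R_n = min(1.2×50×10×450, 2.4×27×10×450) = 270 kN/bolt; interior L_c = 81 − 30 = 51, R_n = 275.4 kN/bolt. φR_n = 0.75 × (1×270 + 4×275.4) = 1028.7 kN.
Tension rupture (net): A_n = (158 − 1×32)×10 = 1260 mm² (U = 1.0, A_e = A_n). φR_n = 0.75 × 450 × 1260 = 425.3 kN.
Block shear: shear path 1×[65+4×81] = 1×389 mm, A_gv = 3890, A_nv = 1×(389 − 4.5×32)×10 = 2450 mm²; tension to near edge: (59 − 0.5×32)×10 = 430 mm². R_n = min(0.6×450×2450, 0.6×345×3890) + 1.0×450×430 = min(661.5, 805.23) + 193.5 = 855 kN. φR_n = 0.75 × 855 = 641.3 kN.
Governing: min(2014.0, 1028.7, 425.3, 641.3) = 425.3 kN → net-section rupture.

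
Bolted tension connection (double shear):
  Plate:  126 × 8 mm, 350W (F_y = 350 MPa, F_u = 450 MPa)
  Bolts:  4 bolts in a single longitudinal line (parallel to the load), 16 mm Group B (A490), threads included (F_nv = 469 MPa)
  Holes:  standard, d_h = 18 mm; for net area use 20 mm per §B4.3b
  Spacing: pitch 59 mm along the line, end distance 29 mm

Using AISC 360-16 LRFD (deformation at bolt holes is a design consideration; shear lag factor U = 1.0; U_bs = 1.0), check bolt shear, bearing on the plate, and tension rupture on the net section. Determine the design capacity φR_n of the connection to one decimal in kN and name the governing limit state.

Bolt shear: A_b = π(16)²/4 = 201.06 mm². φR_n = 0.75 × 469 × 201.06 × 4 × 2 = 565.8 kN.
Bearing (8 mm plate, F_u = 450 MPa): end bolts L_c = 29 − 18/2 = 20, R_n = min(1.2×20×8×450, 2.4×16×8×450) = 86.4 kN/bolt; interior L_c = 59 − 18 = 41, R_n = 138.24 kN/bolt. φR_n = 0.75 × (1×86.4 + 3×138.24) = 375.8 kN.
Tension rupture (net): A_n = (126 − 1×20)×8 = 848 mm² (U = 1.0, A_e = A_n). φR_n = 0.75 × 450 × 848 = 286.2 kN.
Governing: min(565.8, 375.8, 286.2) = 286.2 kN → net-section rupture.

286.2 kN (net-section rupture governs)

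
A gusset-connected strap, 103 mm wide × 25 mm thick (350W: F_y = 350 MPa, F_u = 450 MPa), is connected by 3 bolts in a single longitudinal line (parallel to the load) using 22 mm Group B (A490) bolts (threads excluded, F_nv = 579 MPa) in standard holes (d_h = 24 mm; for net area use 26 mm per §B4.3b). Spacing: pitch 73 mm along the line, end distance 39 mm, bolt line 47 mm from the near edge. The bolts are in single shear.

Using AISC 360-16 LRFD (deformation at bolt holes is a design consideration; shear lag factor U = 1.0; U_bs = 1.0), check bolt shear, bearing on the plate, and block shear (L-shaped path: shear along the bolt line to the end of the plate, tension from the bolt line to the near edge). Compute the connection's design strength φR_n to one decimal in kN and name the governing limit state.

495.2 kN (bolt shear governs)

Bolt shear: A_b = π(22)²/4 = 380.13 mm². φR_n = 0.75 × 579 × 380.13 × 3 × 1 = 495.2 kN.
Bearing (25 mm plate, F_u = 450 MPa): end bolts L_c = 39 − 24/2 = 27, R_n = min(1.2×27×25×450, 2.4×22×25×450) = 364.5 kN/bolt; interior L_c = 73 − 24 = 49, R_n = 594 kN/bolt. φR_n = 0.75 × (1×364.5 + 2×594) = 1164.4 kN.
Block shear: shear path 1×[39+2×73] = 1×185 mm, A_gv = 4625, A_nv = 1×(185 − 2.5×26)×25 = 3000 mm²; tension to near edge: (47 − 0.5×26)×25 = 850 mm². R_n = min(0.6×450×3000, 0.6×350×4625) + 1.0×450×850 = min(810, 971.25) + 382.5 = 1192.5 kN. φR_n = 0.75 × 1192.5 = 894.4 kN.
Governing: min(495.2, 1164.4, 894.4) = 495.2 kN → bolt shear.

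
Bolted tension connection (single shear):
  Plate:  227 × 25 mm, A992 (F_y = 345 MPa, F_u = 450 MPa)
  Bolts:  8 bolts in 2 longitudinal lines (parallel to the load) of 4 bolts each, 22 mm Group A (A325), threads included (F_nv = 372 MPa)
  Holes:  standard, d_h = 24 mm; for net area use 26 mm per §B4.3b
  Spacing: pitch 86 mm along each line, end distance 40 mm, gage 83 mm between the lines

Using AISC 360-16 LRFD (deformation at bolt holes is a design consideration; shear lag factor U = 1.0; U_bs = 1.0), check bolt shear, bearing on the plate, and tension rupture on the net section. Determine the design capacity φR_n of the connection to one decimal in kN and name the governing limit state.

848.5 kN (bolt shear governs)

Bolt shear: A_b = π(22)²/4 = 380.13 mm². φR_n = 0.75 × 372 × 380.13 × 8 × 1 = 848.5 kN.
Bearing (25 mm plate, F_u = 450 MPa): end bolts L_c = 40 − 24/2 = 28, R_n = min(1.2×28×25×450, 2.4×22×25×450) = 378 kN/bolt; interior L_c = 86 − 24 = 62, R_n = 594 kN/bolt. φR_n = 0.75 × (2×378 + 6×594) = 3240.0 kN.
Tension rupture (net): A_n = (227 − 2×26)×25 = 4375 mm² (U = 1.0, A_e = A_n). φR_n = 0.75 × 450 × 4375 = 1476.6 kN.
Governing: min(848.5, 3240.0, 1476.6) = 848.5 kN → bolt shear.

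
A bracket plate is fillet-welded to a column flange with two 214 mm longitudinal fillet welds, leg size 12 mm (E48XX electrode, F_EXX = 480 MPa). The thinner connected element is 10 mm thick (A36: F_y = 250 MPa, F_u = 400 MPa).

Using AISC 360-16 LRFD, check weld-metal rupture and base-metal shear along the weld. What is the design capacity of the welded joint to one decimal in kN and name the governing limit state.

Weld metal: throat = 0.707×12 = 8.484 mm, L = 2×214 = 428 mm. φR_n = 0.75 × 0.6 × 480 × 8.484 × 428 = 784.3 kN.
Base metal shear (10 mm plate): yield φR_n = 1.0×0.6×250×10×428 = 642.0 kN; rupture φR_n = 0.75×0.6×400×10×428 = 770.4 kN; take 642.0 kN (yield).
Governing: min(784.3, 642.0) = 642.0 kN → base-metal shear.

642.0 kN (base-metal shear governs)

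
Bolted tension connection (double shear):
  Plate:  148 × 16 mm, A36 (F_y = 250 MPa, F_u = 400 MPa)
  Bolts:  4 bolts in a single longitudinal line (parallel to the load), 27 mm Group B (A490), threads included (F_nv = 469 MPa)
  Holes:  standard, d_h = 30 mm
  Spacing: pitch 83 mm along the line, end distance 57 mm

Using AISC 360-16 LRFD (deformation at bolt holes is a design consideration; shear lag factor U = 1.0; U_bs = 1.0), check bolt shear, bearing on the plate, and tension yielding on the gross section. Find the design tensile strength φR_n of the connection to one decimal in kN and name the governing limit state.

Bolt shear: A_b = π(27)²/4 = 572.56 mm². φR_n = 0.75 × 469 × 572.56 × 4 × 2 = 1611.2 kN.
Bearing (16 mm plate, F_u = 400 MPa): end bolts L_c = 57 − 30/2 = 42, R_n = min(1.2×42×16×400, 2.4×27×16×400) = 322.56 kN/bolt; interior L_c = 83 − 30 = 53, R_n = 407.04 kN/bolt. φR_n = 0.75 × (1×322.56 + 3×407.04) = 1157.8 kN.
Tension yield (gross): A_g = 148×16 = 2368 mm². φR_n = 0.90 × 250 × 2368 = 532.8 kN.
Governing: min(1611.2, 1157.8, 532.8) = 532.8 kN → gross-section yield.

532.8 kN (gross-section yield governs)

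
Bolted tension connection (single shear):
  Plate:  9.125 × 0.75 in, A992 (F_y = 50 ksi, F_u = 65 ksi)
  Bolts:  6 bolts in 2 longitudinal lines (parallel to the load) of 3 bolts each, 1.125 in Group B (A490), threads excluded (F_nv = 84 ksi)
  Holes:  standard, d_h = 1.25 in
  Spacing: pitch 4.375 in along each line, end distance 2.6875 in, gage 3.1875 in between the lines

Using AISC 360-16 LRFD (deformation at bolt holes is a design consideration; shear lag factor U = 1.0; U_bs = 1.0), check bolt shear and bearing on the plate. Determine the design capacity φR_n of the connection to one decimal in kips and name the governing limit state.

Bolt shear: A_b = π(1.125)²/4 = 0.99402 in². φR_n = 0.75 × 84 × 0.99402 × 6 × 1 = 375.7 kips.
Bearing (0.75 in plate, F_u = 65 ksi): end bolts L_c = 2.6875 − 1.25/2 = 2.0625, R_n = min(1.2×2.0625×0.75×65, 2.4×1.125×0.75×65) = 120.66 kips/bolt; interior L_c = 4.375 − 1.25 = 3.125, R_n = 131.63 kips/bolt. φR_n = 0.75 × (2×120.66 + 4×131.63) = 575.9 kips.
Governing: min(375.7, 575.9) = 375.7 kips → bolt shear.

375.7 kips (bolt shear governs)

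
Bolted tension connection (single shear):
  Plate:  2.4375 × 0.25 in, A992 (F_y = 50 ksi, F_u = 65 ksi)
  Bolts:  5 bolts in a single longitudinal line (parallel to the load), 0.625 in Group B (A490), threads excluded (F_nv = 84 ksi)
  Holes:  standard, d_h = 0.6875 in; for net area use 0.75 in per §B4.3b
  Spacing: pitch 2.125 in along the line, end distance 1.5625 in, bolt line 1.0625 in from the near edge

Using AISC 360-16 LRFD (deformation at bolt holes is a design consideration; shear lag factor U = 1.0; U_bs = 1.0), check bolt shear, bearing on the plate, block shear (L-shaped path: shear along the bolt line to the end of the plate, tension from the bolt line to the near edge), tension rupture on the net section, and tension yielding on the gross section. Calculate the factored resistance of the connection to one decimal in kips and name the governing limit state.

20.6 kips (net-section rupture governs)

Bolt shear: A_b = π(0.625)²/4 = 0.3068 in². φR_n = 0.75 × 84 × 0.3068 × 5 × 1 = 96.6 kips.
Bearing (0.25 in plate, F_u = 65 ksi): end bolts L_c = 1.5625 − 0.6875/2 = 1.21875, R_n = min(1.2×1.21875×0.25×65, 2.4×0.625×0.25×65) = 23.766 kips/bolt; interior L_c = 2.125 − 0.6875 = 1.4375, R_n = 24.375 kips/bolt. φR_n = 0.75 × (1×23.766 + 4×24.375) = 90.9 kips.
Block shear: shear path 1×[1.5625+4×2.125] = 1×10.0625 in, A_gv = 2.5156, A_nv = 1×(10.0625 − 4.5×0.75)×0.25 = 1.6719 in²; tension to near edge: (1.0625 − 0.5×0.75)×0.25 = 0.17188 in². R_n = min(0.6×65×1.6719, 0.6×50×2.5156) + 1.0×65×0.17188 = min(65.204, 75.468) + 11.172 = 76.376 kips. φR_n = 0.75 × 76.376 = 57.3 kips.
Tension rupture (net): A_n = (2.4375 − 1×0.75)×0.25 = 0.42188 in² (U = 1.0, A_e = A_n). φR_n = 0.75 × 65 × 0.42188 = 20.6 kips.
Tension yield (gross): A_g = 2.4375×0.25 = 0.60938 in². φR_n = 0.90 × 50 × 0.60938 = 27.4 kips.
Governing: min(96.6, 90.9, 57.3, 20.6, 27.4) = 20.6 kips → net-section rupture.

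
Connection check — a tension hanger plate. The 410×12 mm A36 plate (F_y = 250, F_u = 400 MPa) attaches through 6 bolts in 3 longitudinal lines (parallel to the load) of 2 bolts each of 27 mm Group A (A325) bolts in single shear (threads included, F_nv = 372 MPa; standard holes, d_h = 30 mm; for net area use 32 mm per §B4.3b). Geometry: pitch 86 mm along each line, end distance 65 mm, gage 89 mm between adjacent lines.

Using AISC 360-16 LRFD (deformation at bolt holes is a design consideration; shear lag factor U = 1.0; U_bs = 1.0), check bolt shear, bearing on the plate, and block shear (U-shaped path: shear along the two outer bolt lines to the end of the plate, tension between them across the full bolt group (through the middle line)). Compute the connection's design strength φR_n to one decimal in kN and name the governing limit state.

818.1 kN (block shear governs)

Bolt shear: A_b = π(27)²/4 = 572.56 mm². φR_n = 0.75 × 372 × 572.56 × 6 × 1 = 958.5 kN.
Bearing (12 mm plate, F_u = 400 MPa): end bolts L_c = 65 − 30/2 = 50, R_n = min(1.2×50×12×400, 2.4×27×12×400) = 288 kN/bolt; interior L_c = 86 − 30 = 56, R_n = 311.04 kN/bolt. φR_n = 0.75 × (3×288 + 3×311.04) = 1347.8 kN.
Block shear: shear path 2×[65+1×86] = 2×151 mm, A_gv = 3624, A_nv = 2×(151 − 1.5×32)×12 = 2472 mm²; tension across gage: (178 − 2×32)×12 = 1368 mm². R_n = min(0.6×400×2472, 0.6×250×3624) + 1.0×400×1368 = min(593.28, 543.6) + 547.2 = 1090.8 kN. φR_n = 0.75 × 1090.8 = 818.1 kN.
Governing: min(958.5, 1347.8, 818.1) = 818.1 kN → block shear.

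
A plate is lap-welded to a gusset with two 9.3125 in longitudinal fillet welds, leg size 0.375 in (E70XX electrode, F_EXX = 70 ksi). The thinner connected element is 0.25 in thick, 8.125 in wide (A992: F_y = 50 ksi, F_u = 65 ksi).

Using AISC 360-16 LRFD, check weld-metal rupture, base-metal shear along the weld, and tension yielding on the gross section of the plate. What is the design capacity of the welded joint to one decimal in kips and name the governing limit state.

Weld metal: throat = 0.707×0.375 = 0.26513 in, L = 2×9.3125 = 18.625 in. φR_n = 0.75 × 0.6 × 70 × 0.26513 × 18.625 = 155.5 kips.
Base metal shear (0.25 in plate): yield φR_n = 1.0×0.6×50×0.25×18.625 = 139.7 kips; rupture φR_n = 0.75×0.6×65×0.25×18.625 = 136.2 kips; take 136.2 kips (rupture).
Tension yield (gross): A_g = 8.125×0.25 = 2.0313 in². φR_n = 0.90 × 50 × 2.0313 = 91.4 kips.
Governing: min(155.5, 136.2, 91.4) = 91.4 kips → gross-section yield.

91.4 kips (gross-section yield governs)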